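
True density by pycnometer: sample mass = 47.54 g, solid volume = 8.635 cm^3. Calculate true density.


TD = 47.54 / 8.635 = 5.506 g/cm^3

5.506


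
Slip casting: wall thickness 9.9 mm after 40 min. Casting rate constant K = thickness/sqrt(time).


K = 9.9 / sqrt(40) = 9.9 / 6.3246 = 1.565 mm/min^0.5

1.565


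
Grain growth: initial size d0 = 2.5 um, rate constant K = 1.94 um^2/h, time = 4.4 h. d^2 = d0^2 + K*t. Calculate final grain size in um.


d^2 = 2.5^2 + 1.94*4.4 = 14.786
d = sqrt(14.786) = 3.85 um

3.85


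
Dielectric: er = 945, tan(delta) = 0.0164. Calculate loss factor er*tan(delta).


Loss = 945 * 0.0164 = 15.498

15.498


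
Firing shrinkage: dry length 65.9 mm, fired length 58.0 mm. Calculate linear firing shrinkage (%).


FS = (65.9 - 58.0) / 65.9 * 100 = 11.99%

11.99


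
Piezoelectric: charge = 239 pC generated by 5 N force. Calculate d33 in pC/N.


d33 = 239 / 5 = 47.8 pC/N

47.8


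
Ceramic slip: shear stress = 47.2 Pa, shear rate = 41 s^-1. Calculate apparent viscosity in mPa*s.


eta = tau/gamma * 1000 = 47.2/41 * 1000 = 1151.2 mPa*s

1151.2


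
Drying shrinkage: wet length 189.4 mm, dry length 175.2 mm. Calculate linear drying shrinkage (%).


DS = (189.4 - 175.2) / 189.4 * 100 = 7.5%

7.5


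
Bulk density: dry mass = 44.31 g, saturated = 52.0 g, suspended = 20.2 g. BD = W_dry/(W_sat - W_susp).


BD = 44.31 / (52.0 - 20.2) = 44.31 / 31.8 = 1.393 g/cm^3

1.393


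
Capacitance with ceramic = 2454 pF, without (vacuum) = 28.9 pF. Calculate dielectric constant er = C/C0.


er = 2454 / 28.9 = 84.91

84.91


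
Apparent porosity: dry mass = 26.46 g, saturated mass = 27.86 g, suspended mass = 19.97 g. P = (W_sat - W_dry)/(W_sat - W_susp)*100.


P = (27.86 - 26.46) / (27.86 - 19.97) * 100 = 1.4 / 7.89 * 100 = 17.7%

17.7


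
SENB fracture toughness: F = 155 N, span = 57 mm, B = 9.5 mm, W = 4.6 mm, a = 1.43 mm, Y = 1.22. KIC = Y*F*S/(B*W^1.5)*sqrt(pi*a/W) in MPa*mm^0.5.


KIC = 1.22*155*57/(9.5*4.6^1.5)*sqrt(pi*1.43/4.6) = 113.65

113.65


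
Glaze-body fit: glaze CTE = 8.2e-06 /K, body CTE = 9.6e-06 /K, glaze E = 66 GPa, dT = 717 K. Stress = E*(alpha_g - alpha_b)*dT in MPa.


Stress = 66*1000*(8.2e-06 - 9.6e-06)*717 = -66.3 MPa

-66.3


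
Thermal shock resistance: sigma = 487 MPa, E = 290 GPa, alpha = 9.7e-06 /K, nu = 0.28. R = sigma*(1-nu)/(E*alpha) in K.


R = 487*(1-0.28)/(290*1000*9.7e-06) = 125 K

125


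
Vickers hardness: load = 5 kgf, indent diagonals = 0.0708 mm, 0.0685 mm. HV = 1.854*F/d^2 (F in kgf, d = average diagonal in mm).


d_avg = (0.0708+0.0685)/2 = 0.06965 mm
HV = 1.854*5/0.06965^2 = 1911

1911


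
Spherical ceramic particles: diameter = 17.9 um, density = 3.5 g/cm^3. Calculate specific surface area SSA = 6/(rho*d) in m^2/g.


SSA = 6 / (3.5 * 17.9) = 0.096 m^2/g

0.096


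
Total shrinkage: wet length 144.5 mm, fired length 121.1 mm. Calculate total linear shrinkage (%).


TS = (144.5 - 121.1) / 144.5 * 100 = 16.19%

16.19


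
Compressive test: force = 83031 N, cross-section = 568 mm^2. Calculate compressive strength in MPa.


CS = 83031 / 568 = 146.2 MPa

146.2


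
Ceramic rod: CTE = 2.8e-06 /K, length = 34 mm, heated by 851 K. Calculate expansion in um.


dL = 2.8e-06 * 34 * 851 * 1000 = 81.015 um

81.015


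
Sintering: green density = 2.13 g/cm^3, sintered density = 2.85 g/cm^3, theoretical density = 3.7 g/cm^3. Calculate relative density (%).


Relative = 2.85 / 3.7 * 100 = 77.0%

77.0


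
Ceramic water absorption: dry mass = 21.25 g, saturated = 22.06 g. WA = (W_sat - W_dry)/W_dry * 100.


WA = (22.06 - 21.25) / 21.25 * 100 = 3.81%

3.81


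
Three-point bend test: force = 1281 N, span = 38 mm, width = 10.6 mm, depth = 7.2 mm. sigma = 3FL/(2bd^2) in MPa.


sigma = 3*1281*38/(2*10.6*7.2^2) = 132.9 MPa

132.9


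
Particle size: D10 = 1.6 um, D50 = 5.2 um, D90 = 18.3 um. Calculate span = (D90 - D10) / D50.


Span = (18.3 - 1.6) / 5.2 = 16.7 / 5.2 = 3.212

3.212


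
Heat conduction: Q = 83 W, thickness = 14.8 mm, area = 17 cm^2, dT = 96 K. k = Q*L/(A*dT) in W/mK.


k = 83*14.8/1000/(17/10000*96) = 7.53 W/mK

7.53


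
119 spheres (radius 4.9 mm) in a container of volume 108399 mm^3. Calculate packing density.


V_sphere = 4/3*pi*4.9^3 = 492.807 mm^3
Total V = 119*492.807 = 58644.033 mm^3
PD = 58644.033 / 108399 = 0.541

0.541


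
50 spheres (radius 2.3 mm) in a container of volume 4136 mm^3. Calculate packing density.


V_sphere = 4/3*pi*2.3^3 = 50.965 mm^3
Total V = 50*50.965 = 2548.25 mm^3
PD = 2548.25 / 4136 = 0.616

0.616


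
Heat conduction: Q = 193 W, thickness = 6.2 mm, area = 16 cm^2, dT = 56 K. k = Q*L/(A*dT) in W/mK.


k = 193*6.2/1000/(16/10000*56) = 13.35 W/mK

13.35


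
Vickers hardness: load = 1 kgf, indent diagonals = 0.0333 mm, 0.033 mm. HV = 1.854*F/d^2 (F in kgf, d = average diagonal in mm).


d_avg = (0.0333+0.033)/2 = 0.03315 mm
HV = 1.854*1/0.03315^2 = 1687

1687


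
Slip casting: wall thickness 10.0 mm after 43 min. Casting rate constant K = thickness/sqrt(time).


K = 10.0 / sqrt(43) = 10.0 / 6.5574 = 1.525 mm/min^0.5

1.525


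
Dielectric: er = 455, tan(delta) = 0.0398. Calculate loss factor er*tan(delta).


Loss = 455 * 0.0398 = 18.109

18.109


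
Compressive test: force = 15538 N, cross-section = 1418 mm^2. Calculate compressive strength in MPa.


CS = 15538 / 1418 = 11.0 MPa

11.0


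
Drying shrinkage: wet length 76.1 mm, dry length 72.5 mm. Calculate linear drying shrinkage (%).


DS = (76.1 - 72.5) / 76.1 * 100 = 4.73%

4.73


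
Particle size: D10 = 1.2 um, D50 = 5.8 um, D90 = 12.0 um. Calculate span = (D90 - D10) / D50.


Span = (12.0 - 1.2) / 5.8 = 10.8 / 5.8 = 1.862

1.862


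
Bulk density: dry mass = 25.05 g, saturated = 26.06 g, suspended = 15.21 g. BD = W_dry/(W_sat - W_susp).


BD = 25.05 / (26.06 - 15.21) = 25.05 / 10.85 = 2.309 g/cm^3

2.309


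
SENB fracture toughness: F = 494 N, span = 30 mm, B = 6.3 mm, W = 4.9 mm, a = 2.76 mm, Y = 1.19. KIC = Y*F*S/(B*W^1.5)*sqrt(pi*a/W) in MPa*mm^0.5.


KIC = 1.19*494*30/(6.3*4.9^1.5)*sqrt(pi*2.76/4.9) = 343.31

343.31


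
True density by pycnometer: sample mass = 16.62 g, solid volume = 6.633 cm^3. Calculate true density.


TD = 16.62 / 6.633 = 2.506 g/cm^3

2.506


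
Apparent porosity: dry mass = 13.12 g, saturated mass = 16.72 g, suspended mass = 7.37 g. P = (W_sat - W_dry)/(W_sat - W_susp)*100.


P = (16.72 - 13.12) / (16.72 - 7.37) * 100 = 3.6 / 9.35 * 100 = 38.5%

38.5


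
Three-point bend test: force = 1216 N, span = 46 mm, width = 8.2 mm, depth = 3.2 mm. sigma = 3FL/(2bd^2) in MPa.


sigma = 3*1216*46/(2*8.2*3.2^2) = 999.2 MPa

999.2


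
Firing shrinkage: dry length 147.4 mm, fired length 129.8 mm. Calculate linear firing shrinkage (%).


FS = (147.4 - 129.8) / 147.4 * 100 = 11.94%

11.94


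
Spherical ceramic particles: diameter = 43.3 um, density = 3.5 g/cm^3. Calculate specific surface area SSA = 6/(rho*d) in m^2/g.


SSA = 6 / (3.5 * 43.3) = 0.04 m^2/g

0.04


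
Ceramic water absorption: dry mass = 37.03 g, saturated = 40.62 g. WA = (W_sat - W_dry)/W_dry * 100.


WA = (40.62 - 37.03) / 37.03 * 100 = 9.69%

9.69


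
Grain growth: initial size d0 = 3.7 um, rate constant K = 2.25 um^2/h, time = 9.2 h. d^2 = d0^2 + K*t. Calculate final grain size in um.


d^2 = 3.7^2 + 2.25*9.2 = 34.39
d = sqrt(34.39) = 5.86 um

5.86


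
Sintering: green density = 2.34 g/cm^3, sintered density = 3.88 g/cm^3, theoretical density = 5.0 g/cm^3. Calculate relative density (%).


Relative = 3.88 / 5.0 * 100 = 77.6%

77.6


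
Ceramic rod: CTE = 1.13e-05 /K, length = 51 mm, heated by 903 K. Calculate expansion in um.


dL = 1.13e-05 * 51 * 903 * 1000 = 520.399 um

520.399


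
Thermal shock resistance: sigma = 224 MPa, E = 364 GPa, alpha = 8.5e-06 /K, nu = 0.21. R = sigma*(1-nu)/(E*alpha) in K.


R = 224*(1-0.21)/(364*1000*8.5e-06) = 57 K

57


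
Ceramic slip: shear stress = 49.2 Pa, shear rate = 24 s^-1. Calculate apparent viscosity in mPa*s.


eta = tau/gamma * 1000 = 49.2/24 * 1000 = 2050.0 mPa*s

2050.0


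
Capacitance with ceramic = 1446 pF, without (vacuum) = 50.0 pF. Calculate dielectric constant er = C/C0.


er = 1446 / 50.0 = 28.92

28.92


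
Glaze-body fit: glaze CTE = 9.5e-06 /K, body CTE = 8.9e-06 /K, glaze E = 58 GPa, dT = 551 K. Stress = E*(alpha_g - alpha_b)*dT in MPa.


Stress = 58*1000*(9.5e-06 - 8.9e-06)*551 = 19.2 MPa

19.2


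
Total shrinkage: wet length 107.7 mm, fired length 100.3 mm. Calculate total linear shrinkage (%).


TS = (107.7 - 100.3) / 107.7 * 100 = 6.87%

6.87


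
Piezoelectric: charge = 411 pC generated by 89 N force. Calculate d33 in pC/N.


d33 = 411 / 89 = 4.6 pC/N

4.6


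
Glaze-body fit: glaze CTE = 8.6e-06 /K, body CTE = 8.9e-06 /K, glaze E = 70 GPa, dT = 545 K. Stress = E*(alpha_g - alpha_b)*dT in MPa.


Stress = 70*1000*(8.6e-06 - 8.9e-06)*545 = -11.4 MPa

-11.4


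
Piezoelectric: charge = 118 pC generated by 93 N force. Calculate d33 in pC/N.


d33 = 118 / 93 = 1.3 pC/N

1.3


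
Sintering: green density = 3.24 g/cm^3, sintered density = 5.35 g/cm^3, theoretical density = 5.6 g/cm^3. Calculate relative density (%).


Relative = 5.35 / 5.6 * 100 = 95.5%

95.5


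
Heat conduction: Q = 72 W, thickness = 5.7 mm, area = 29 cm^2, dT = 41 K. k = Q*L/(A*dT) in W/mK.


k = 72*5.7/1000/(29/10000*41) = 3.45 W/mK

3.45


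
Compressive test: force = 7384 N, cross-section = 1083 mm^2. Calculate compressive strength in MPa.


CS = 7384 / 1083 = 6.8 MPa

6.8


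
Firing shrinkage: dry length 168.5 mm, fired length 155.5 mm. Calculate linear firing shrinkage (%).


FS = (168.5 - 155.5) / 168.5 * 100 = 7.72%

7.72


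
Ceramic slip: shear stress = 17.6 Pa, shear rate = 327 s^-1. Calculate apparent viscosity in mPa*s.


eta = tau/gamma * 1000 = 17.6/327 * 1000 = 53.8 mPa*s

53.8


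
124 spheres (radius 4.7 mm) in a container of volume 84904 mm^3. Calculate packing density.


V_sphere = 4/3*pi*4.7^3 = 434.8928 mm^3
Total V = 124*434.8928 = 53926.7072 mm^3
PD = 53926.7072 / 84904 = 0.635

0.635


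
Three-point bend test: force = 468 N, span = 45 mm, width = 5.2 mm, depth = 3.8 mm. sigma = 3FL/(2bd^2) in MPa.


sigma = 3*468*45/(2*5.2*3.8^2) = 420.7 MPa

420.7


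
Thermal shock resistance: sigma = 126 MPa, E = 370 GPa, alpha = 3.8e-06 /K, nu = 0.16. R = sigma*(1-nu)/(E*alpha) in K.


R = 126*(1-0.16)/(370*1000*3.8e-06) = 75 K

75


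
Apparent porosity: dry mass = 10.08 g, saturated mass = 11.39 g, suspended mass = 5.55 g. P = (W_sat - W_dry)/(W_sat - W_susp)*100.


P = (11.39 - 10.08) / (11.39 - 5.55) * 100 = 1.31 / 5.84 * 100 = 22.4%

22.4


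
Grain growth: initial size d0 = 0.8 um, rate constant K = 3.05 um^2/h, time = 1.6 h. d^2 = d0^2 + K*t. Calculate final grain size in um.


d^2 = 0.8^2 + 3.05*1.6 = 5.52
d = sqrt(5.52) = 2.35 um

2.35


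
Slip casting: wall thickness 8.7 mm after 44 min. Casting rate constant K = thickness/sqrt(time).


K = 8.7 / sqrt(44) = 8.7 / 6.6332 = 1.312 mm/min^0.5

1.312


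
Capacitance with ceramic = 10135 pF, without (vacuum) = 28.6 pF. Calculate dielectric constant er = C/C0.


er = 10135 / 28.6 = 354.37

354.37


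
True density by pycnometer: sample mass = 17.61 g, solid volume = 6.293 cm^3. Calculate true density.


TD = 17.61 / 6.293 = 2.798 g/cm^3

2.798


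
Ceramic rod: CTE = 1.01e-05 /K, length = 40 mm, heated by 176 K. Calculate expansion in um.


dL = 1.01e-05 * 40 * 176 * 1000 = 71.104 um

71.104


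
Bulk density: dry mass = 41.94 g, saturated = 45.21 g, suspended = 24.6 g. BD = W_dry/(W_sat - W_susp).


BD = 41.94 / (45.21 - 24.6) = 41.94 / 20.61 = 2.035 g/cm^3

2.035


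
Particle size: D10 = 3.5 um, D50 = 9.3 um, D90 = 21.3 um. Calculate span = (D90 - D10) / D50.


Span = (21.3 - 3.5) / 9.3 = 17.8 / 9.3 = 1.914

1.914


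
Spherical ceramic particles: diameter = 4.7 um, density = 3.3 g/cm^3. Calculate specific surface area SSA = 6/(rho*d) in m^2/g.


SSA = 6 / (3.3 * 4.7) = 0.387 m^2/g

0.387


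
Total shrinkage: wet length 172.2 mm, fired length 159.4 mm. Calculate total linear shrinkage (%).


TS = (172.2 - 159.4) / 172.2 * 100 = 7.43%

7.43


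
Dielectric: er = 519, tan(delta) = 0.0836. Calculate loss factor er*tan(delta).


Loss = 519 * 0.0836 = 43.388

43.388


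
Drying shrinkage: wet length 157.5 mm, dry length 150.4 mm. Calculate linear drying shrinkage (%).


DS = (157.5 - 150.4) / 157.5 * 100 = 4.51%

4.51


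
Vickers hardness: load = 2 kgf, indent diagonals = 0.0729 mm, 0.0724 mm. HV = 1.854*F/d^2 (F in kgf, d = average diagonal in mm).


d_avg = (0.0729+0.0724)/2 = 0.07265 mm
HV = 1.854*2/0.07265^2 = 703

703


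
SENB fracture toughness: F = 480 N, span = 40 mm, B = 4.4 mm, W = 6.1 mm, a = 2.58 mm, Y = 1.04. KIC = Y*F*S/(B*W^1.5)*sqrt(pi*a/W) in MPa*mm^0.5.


KIC = 1.04*480*40/(4.4*6.1^1.5)*sqrt(pi*2.58/6.1) = 347.22

347.22


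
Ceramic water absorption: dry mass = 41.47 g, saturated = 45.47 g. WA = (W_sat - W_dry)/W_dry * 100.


WA = (45.47 - 41.47) / 41.47 * 100 = 9.65%

9.65


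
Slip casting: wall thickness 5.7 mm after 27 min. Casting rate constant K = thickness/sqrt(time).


K = 5.7 / sqrt(27) = 5.7 / 5.1962 = 1.097 mm/min^0.5

1.097


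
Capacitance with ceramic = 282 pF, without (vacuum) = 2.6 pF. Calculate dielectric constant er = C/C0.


er = 282 / 2.6 = 108.46

108.46


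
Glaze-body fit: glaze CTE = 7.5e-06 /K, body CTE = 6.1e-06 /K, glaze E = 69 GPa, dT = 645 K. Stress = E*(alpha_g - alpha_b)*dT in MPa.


Stress = 69*1000*(7.5e-06 - 6.1e-06)*645 = 62.3 MPa

62.3


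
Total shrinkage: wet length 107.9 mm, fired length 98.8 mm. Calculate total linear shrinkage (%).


TS = (107.9 - 98.8) / 107.9 * 100 = 8.43%

8.43


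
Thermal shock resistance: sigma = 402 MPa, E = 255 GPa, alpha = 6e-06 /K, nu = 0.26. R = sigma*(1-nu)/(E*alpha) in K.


R = 402*(1-0.26)/(255*1000*6e-06) = 194 K

194


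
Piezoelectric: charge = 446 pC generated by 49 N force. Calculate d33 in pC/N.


d33 = 446 / 49 = 9.1 pC/N

9.1


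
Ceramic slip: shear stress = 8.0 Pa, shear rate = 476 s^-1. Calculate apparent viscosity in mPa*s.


eta = tau/gamma * 1000 = 8.0/476 * 1000 = 16.8 mPa*s

16.8


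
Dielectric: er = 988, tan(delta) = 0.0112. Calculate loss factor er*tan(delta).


Loss = 988 * 0.0112 = 11.066

11.066


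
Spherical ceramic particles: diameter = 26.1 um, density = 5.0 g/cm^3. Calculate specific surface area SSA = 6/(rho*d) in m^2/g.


SSA = 6 / (5.0 * 26.1) = 0.046 m^2/g

0.046


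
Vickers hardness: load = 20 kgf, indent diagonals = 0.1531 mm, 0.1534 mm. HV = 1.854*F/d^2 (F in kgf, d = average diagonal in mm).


d_avg = (0.1531+0.1534)/2 = 0.15325 mm
HV = 1.854*20/0.15325^2 = 1579

1579


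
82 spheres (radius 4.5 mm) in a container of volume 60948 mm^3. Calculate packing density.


V_sphere = 4/3*pi*4.5^3 = 381.7035 mm^3
Total V = 82*381.7035 = 31299.687 mm^3
PD = 31299.687 / 60948 = 0.514

0.514


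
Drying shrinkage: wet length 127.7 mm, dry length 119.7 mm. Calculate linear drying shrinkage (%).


DS = (127.7 - 119.7) / 127.7 * 100 = 6.26%

6.26


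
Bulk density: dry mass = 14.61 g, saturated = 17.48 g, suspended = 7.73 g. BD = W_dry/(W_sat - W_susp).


BD = 14.61 / (17.48 - 7.73) = 14.61 / 9.75 = 1.498 g/cm^3

1.498


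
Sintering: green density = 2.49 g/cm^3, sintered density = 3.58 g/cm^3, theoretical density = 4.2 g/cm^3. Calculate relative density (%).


Relative = 3.58 / 4.2 * 100 = 85.2%

85.2


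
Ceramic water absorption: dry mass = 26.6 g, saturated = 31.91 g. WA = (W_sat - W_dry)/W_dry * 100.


WA = (31.91 - 26.6) / 26.6 * 100 = 19.96%

19.96


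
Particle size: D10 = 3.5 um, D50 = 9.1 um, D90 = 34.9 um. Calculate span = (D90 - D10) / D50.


Span = (34.9 - 3.5) / 9.1 = 31.4 / 9.1 = 3.451

3.451


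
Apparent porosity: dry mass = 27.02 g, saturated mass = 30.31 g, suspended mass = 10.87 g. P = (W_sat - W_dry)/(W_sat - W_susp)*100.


P = (30.31 - 27.02) / (30.31 - 10.87) * 100 = 3.29 / 19.44 * 100 = 16.9%

16.9


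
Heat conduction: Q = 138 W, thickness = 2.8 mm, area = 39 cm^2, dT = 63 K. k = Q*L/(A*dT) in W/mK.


k = 138*2.8/1000/(39/10000*63) = 1.57 W/mK

1.57


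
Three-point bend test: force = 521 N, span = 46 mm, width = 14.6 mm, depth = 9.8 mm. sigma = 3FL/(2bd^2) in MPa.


sigma = 3*521*46/(2*14.6*9.8^2) = 25.6 MPa

25.6


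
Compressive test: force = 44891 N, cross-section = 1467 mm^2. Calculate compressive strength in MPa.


CS = 44891 / 1467 = 30.6 MPa

30.6


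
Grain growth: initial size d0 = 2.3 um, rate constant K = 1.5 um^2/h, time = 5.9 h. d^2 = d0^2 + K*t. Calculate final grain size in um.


d^2 = 2.3^2 + 1.5*5.9 = 14.14
d = sqrt(14.14) = 3.76 um

3.76


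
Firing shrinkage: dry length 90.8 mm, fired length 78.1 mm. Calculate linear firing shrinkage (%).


FS = (90.8 - 78.1) / 90.8 * 100 = 13.99%

13.99


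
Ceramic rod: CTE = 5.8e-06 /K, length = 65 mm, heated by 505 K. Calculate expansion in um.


dL = 5.8e-06 * 65 * 505 * 1000 = 190.385 um

190.385


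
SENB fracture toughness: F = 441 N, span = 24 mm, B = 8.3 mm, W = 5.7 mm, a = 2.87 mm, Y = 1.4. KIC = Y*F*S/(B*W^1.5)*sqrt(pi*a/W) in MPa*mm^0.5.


KIC = 1.4*441*24/(8.3*5.7^1.5)*sqrt(pi*2.87/5.7) = 164.99

164.99


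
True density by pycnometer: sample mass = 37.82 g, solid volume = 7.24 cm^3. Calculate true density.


TD = 37.82 / 7.24 = 5.224 g/cm^3

5.224


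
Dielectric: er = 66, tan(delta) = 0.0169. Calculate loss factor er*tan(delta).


Loss = 66 * 0.0169 = 1.115

1.115


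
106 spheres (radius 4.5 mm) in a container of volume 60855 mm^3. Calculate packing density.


V_sphere = 4/3*pi*4.5^3 = 381.7035 mm^3
Total V = 106*381.7035 = 40460.571 mm^3
PD = 40460.571 / 60855 = 0.665

0.665


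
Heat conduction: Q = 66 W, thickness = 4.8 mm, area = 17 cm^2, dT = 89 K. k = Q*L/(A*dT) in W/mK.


k = 66*4.8/1000/(17/10000*89) = 2.09 W/mK

2.09


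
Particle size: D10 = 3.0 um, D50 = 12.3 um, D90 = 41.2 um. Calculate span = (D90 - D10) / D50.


Span = (41.2 - 3.0) / 12.3 = 38.2 / 12.3 = 3.106

3.106


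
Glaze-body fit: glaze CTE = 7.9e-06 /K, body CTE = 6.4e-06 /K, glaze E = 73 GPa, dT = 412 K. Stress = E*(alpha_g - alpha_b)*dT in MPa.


Stress = 73*1000*(7.9e-06 - 6.4e-06)*412 = 45.1 MPa

45.1


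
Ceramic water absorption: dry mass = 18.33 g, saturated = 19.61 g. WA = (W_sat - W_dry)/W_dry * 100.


WA = (19.61 - 18.33) / 18.33 * 100 = 6.98%

6.98


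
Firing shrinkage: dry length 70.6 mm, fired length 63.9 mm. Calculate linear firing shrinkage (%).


FS = (70.6 - 63.9) / 70.6 * 100 = 9.49%

9.49


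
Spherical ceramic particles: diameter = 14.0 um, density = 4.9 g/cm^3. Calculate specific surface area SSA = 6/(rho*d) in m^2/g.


SSA = 6 / (4.9 * 14.0) = 0.087 m^2/g

0.087


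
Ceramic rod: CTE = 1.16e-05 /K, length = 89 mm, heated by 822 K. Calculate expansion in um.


dL = 1.16e-05 * 89 * 822 * 1000 = 848.633 um

848.633


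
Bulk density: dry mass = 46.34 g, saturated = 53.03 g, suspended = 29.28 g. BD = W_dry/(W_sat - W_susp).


BD = 46.34 / (53.03 - 29.28) = 46.34 / 23.75 = 1.951 g/cm^3

1.951


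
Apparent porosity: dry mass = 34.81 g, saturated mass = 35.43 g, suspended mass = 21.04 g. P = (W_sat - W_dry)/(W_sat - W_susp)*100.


P = (35.43 - 34.81) / (35.43 - 21.04) * 100 = 0.62 / 14.39 * 100 = 4.3%

4.3


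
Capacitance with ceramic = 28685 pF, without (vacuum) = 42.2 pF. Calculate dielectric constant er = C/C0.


er = 28685 / 42.2 = 679.74

679.74


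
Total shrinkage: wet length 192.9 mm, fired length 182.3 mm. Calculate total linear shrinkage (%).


TS = (192.9 - 182.3) / 192.9 * 100 = 5.5%

5.5


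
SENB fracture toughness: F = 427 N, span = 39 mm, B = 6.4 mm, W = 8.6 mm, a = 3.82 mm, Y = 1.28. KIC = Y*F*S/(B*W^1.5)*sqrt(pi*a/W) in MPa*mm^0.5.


KIC = 1.28*427*39/(6.4*8.6^1.5)*sqrt(pi*3.82/8.6) = 156.0

156.0


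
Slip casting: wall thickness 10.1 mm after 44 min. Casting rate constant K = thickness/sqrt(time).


K = 10.1 / sqrt(44) = 10.1 / 6.6332 = 1.523 mm/min^0.5

1.523


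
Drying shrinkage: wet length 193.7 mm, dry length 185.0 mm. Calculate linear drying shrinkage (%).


DS = (193.7 - 185.0) / 193.7 * 100 = 4.49%

4.49


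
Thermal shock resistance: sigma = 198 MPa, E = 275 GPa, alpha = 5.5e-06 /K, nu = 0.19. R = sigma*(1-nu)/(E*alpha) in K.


R = 198*(1-0.19)/(275*1000*5.5e-06) = 106 K

106


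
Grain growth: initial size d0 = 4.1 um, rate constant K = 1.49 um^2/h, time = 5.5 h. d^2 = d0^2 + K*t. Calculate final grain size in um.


d^2 = 4.1^2 + 1.49*5.5 = 25.005
d = sqrt(25.005) = 5.0 um

5.0


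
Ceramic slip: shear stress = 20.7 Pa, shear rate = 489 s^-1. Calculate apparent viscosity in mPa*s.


eta = tau/gamma * 1000 = 20.7/489 * 1000 = 42.3 mPa*s

42.3


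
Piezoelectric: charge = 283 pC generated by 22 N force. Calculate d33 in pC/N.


d33 = 283 / 22 = 12.9 pC/N

12.9


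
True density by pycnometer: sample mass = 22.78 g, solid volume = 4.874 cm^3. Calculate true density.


TD = 22.78 / 4.874 = 4.674 g/cm^3

4.674


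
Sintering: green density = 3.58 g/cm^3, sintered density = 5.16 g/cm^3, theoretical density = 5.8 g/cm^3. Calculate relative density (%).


Relative = 5.16 / 5.8 * 100 = 89.0%

89.0


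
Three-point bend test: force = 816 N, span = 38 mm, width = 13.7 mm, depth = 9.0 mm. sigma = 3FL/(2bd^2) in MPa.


sigma = 3*816*38/(2*13.7*9.0^2) = 41.9 MPa

41.9


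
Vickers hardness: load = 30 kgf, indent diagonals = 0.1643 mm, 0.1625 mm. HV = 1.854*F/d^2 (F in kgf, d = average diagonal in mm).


d_avg = (0.1643+0.1625)/2 = 0.1634 mm
HV = 1.854*30/0.1634^2 = 2083

2083


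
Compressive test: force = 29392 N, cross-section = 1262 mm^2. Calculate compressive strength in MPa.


CS = 29392 / 1262 = 23.3 MPa

23.3


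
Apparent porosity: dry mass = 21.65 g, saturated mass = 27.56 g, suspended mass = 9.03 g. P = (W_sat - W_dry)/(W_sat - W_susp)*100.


P = (27.56 - 21.65) / (27.56 - 9.03) * 100 = 5.91 / 18.53 * 100 = 31.9%

31.9


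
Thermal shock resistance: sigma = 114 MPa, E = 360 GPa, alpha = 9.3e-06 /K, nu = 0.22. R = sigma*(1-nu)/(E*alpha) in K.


R = 114*(1-0.22)/(360*1000*9.3e-06) = 27 K

27


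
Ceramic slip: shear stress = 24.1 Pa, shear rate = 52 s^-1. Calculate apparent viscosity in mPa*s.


eta = tau/gamma * 1000 = 24.1/52 * 1000 = 463.5 mPa*s

463.5


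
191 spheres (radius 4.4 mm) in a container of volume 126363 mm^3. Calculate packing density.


V_sphere = 4/3*pi*4.4^3 = 356.8179 mm^3
Total V = 191*356.8179 = 68152.2189 mm^3
PD = 68152.2189 / 126363 = 0.539

0.539


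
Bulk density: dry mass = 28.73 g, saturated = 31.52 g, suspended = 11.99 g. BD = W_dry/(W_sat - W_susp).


BD = 28.73 / (31.52 - 11.99) = 28.73 / 19.53 = 1.471 g/cm^3

1.471


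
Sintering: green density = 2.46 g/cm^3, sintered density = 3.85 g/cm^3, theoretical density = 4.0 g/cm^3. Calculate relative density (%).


Relative = 3.85 / 4.0 * 100 = 96.3%

96.3


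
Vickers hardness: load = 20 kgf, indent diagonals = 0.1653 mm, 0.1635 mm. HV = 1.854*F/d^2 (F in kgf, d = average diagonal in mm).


d_avg = (0.1653+0.1635)/2 = 0.1644 mm
HV = 1.854*20/0.1644^2 = 1372

1372


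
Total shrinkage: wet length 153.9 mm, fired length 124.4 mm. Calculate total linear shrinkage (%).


TS = (153.9 - 124.4) / 153.9 * 100 = 19.17%

19.17


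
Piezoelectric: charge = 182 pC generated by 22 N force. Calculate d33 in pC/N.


d33 = 182 / 22 = 8.3 pC/N

8.3


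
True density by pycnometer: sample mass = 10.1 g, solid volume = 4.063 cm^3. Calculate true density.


TD = 10.1 / 4.063 = 2.486 g/cm^3

2.486


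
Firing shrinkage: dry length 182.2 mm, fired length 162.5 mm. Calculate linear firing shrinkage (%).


FS = (182.2 - 162.5) / 182.2 * 100 = 10.81%

10.81


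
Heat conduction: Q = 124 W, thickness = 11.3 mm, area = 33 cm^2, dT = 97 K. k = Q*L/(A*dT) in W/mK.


k = 124*11.3/1000/(33/10000*97) = 4.38 W/mK

4.38


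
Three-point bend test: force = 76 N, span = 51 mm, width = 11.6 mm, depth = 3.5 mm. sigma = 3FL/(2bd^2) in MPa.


sigma = 3*76*51/(2*11.6*3.5^2) = 40.9 MPa

40.9


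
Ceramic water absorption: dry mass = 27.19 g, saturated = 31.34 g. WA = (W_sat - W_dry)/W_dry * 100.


WA = (31.34 - 27.19) / 27.19 * 100 = 15.26%

15.26


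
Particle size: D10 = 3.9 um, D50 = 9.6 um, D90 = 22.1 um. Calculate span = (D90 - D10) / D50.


Span = (22.1 - 3.9) / 9.6 = 18.2 / 9.6 = 1.896

1.896


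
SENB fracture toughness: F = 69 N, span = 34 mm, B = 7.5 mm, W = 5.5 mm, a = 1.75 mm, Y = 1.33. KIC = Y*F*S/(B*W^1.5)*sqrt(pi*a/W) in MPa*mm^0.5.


KIC = 1.33*69*34/(7.5*5.5^1.5)*sqrt(pi*1.75/5.5) = 32.25

32.25


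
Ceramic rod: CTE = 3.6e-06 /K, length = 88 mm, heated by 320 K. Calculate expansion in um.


dL = 3.6e-06 * 88 * 320 * 1000 = 101.376 um

101.376


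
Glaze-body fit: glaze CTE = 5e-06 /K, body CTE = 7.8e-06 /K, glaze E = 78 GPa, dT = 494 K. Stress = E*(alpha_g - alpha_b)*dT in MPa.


Stress = 78*1000*(5e-06 - 7.8e-06)*494 = -107.9 MPa

-107.9


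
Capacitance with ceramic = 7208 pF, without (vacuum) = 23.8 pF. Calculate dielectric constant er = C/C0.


er = 7208 / 23.8 = 302.86

302.86


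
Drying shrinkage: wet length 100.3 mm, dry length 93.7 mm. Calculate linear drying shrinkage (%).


DS = (100.3 - 93.7) / 100.3 * 100 = 6.58%

6.58


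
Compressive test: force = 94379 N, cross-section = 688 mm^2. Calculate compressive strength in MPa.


CS = 94379 / 688 = 137.2 MPa

137.2


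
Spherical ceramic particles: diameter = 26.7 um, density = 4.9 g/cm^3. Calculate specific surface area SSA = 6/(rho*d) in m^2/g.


SSA = 6 / (4.9 * 26.7) = 0.046 m^2/g

0.046


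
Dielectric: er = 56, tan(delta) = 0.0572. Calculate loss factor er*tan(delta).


Loss = 56 * 0.0572 = 3.203

3.203


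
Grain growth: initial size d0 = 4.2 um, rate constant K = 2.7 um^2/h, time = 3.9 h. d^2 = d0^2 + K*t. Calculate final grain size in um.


d^2 = 4.2^2 + 2.7*3.9 = 28.17
d = sqrt(28.17) = 5.31 um

5.31


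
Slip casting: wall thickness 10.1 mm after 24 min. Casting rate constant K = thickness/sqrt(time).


K = 10.1 / sqrt(24) = 10.1 / 4.899 = 2.062 mm/min^0.5

2.062


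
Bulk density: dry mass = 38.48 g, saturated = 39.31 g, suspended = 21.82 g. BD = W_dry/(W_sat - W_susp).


BD = 38.48 / (39.31 - 21.82) = 38.48 / 17.49 = 2.2 g/cm^3

2.2


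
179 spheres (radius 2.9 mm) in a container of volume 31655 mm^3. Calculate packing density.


V_sphere = 4/3*pi*2.9^3 = 102.1604 mm^3
Total V = 179*102.1604 = 18286.7116 mm^3
PD = 18286.7116 / 31655 = 0.578

0.578


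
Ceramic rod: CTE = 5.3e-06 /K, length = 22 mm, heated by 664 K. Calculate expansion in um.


dL = 5.3e-06 * 22 * 664 * 1000 = 77.422 um

77.422


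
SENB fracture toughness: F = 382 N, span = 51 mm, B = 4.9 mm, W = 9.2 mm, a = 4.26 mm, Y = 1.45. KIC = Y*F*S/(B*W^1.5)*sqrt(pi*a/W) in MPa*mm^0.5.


KIC = 1.45*382*51/(4.9*9.2^1.5)*sqrt(pi*4.26/9.2) = 249.18

249.18


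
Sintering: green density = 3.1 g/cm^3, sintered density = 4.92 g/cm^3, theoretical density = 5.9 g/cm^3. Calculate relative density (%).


Relative = 4.92 / 5.9 * 100 = 83.4%

83.4


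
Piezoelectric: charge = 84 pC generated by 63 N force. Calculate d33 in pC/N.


d33 = 84 / 63 = 1.3 pC/N

1.3


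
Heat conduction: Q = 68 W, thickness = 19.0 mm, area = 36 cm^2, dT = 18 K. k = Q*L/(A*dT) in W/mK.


k = 68*19.0/1000/(36/10000*18) = 19.94 W/mK

19.94


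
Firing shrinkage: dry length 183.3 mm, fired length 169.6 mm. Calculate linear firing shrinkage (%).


FS = (183.3 - 169.6) / 183.3 * 100 = 7.47%

7.47


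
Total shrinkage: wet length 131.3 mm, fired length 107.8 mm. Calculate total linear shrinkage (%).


TS = (131.3 - 107.8) / 131.3 * 100 = 17.9%

17.9


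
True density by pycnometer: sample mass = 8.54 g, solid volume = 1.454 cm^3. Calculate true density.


TD = 8.54 / 1.454 = 5.873 g/cm^3

5.873


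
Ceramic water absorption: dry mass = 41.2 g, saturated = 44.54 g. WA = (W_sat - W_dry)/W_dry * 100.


WA = (44.54 - 41.2) / 41.2 * 100 = 8.11%

8.11


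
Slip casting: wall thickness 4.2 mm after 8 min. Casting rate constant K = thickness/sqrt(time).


K = 4.2 / sqrt(8) = 4.2 / 2.8284 = 1.485 mm/min^0.5

1.485


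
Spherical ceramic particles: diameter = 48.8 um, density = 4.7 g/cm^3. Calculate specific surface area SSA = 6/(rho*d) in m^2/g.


SSA = 6 / (4.7 * 48.8) = 0.026 m^2/g

0.026


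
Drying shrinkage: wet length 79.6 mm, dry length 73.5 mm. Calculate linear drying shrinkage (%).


DS = (79.6 - 73.5) / 79.6 * 100 = 7.66%

7.66


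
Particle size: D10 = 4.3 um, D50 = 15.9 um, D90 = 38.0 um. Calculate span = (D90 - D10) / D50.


Span = (38.0 - 4.3) / 15.9 = 33.7 / 15.9 = 2.119

2.119


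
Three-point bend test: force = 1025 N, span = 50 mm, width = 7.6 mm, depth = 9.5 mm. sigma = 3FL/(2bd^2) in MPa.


sigma = 3*1025*50/(2*7.6*9.5^2) = 112.1 MPa

112.1


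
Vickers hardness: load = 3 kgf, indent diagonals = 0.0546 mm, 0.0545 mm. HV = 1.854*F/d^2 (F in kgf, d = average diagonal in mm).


d_avg = (0.0546+0.0545)/2 = 0.05455 mm
HV = 1.854*3/0.05455^2 = 1869

1869


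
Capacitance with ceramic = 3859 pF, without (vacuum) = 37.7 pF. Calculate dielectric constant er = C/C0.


er = 3859 / 37.7 = 102.36

102.36


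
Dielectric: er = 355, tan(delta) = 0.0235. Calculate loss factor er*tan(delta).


Loss = 355 * 0.0235 = 8.343

8.343


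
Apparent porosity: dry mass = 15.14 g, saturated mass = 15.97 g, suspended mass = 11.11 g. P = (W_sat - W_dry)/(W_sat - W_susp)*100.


P = (15.97 - 15.14) / (15.97 - 11.11) * 100 = 0.83 / 4.86 * 100 = 17.1%

17.1


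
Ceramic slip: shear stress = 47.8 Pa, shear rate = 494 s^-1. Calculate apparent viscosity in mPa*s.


eta = tau/gamma * 1000 = 47.8/494 * 1000 = 96.8 mPa*s

96.8


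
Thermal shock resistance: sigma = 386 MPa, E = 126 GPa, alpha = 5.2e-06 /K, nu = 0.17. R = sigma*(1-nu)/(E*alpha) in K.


R = 386*(1-0.17)/(126*1000*5.2e-06) = 489 K

489


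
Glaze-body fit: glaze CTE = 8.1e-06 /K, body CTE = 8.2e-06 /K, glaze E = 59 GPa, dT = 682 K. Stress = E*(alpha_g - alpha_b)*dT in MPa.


Stress = 59*1000*(8.1e-06 - 8.2e-06)*682 = -4.0 MPa

-4.0


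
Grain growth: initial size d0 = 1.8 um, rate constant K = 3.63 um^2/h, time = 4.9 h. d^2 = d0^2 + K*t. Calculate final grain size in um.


d^2 = 1.8^2 + 3.63*4.9 = 21.027
d = sqrt(21.027) = 4.59 um

4.59


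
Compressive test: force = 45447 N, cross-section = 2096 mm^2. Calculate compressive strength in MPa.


CS = 45447 / 2096 = 21.7 MPa

21.7


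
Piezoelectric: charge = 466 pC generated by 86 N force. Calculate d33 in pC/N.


d33 = 466 / 86 = 5.4 pC/N

5.4


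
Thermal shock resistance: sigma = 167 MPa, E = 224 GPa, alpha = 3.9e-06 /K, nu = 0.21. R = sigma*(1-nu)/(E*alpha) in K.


R = 167*(1-0.21)/(224*1000*3.9e-06) = 151 K

151


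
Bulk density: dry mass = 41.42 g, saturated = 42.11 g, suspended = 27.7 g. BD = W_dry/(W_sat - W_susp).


BD = 41.42 / (42.11 - 27.7) = 41.42 / 14.41 = 2.874 g/cm^3

2.874


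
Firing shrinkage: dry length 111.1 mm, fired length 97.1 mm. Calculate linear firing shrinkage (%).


FS = (111.1 - 97.1) / 111.1 * 100 = 12.6%

12.6


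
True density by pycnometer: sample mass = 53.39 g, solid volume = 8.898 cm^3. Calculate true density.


TD = 53.39 / 8.898 = 6.0 g/cm^3

6.0


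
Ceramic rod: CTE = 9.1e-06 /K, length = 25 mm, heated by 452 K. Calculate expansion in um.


dL = 9.1e-06 * 25 * 452 * 1000 = 102.83 um

102.83


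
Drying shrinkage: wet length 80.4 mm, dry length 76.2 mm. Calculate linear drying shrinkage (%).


DS = (80.4 - 76.2) / 80.4 * 100 = 5.22%

5.22


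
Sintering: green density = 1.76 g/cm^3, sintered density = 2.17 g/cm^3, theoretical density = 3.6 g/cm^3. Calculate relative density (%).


Relative = 2.17 / 3.6 * 100 = 60.3%

60.3


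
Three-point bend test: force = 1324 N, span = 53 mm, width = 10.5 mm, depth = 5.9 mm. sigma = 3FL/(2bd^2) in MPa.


sigma = 3*1324*53/(2*10.5*5.9^2) = 288.0 MPa

288.0


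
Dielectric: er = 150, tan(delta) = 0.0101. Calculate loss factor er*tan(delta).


Loss = 150 * 0.0101 = 1.515

1.515


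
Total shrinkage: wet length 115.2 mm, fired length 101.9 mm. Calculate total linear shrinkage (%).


TS = (115.2 - 101.9) / 115.2 * 100 = 11.55%

11.55


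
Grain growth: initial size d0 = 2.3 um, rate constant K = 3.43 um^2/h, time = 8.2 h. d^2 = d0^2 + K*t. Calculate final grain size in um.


d^2 = 2.3^2 + 3.43*8.2 = 33.416
d = sqrt(33.416) = 5.78 um

5.78


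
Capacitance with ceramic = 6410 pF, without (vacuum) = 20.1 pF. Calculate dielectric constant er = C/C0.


er = 6410 / 20.1 = 318.91

318.91


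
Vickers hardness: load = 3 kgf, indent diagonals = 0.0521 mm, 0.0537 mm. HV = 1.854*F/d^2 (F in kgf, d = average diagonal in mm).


d_avg = (0.0521+0.0537)/2 = 0.0529 mm
HV = 1.854*3/0.0529^2 = 1988

1988


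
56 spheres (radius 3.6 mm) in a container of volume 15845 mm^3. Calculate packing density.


V_sphere = 4/3*pi*3.6^3 = 195.4322 mm^3
Total V = 56*195.4322 = 10944.2032 mm^3
PD = 10944.2032 / 15845 = 0.691

0.691


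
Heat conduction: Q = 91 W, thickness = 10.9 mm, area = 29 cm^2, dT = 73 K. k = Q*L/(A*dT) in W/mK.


k = 91*10.9/1000/(29/10000*73) = 4.69 W/mK

4.69


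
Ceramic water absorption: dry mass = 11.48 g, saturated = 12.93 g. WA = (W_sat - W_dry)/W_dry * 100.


WA = (12.93 - 11.48) / 11.48 * 100 = 12.63%

12.63


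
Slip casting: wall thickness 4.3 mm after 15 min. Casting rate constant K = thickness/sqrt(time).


K = 4.3 / sqrt(15) = 4.3 / 3.873 = 1.11 mm/min^0.5

1.11


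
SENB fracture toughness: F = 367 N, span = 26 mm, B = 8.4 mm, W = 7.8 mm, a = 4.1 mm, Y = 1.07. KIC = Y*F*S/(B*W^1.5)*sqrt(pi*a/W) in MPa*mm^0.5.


KIC = 1.07*367*26/(8.4*7.8^1.5)*sqrt(pi*4.1/7.8) = 71.7

71.7


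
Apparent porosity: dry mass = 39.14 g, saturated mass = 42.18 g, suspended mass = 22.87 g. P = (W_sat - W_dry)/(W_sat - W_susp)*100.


P = (42.18 - 39.14) / (42.18 - 22.87) * 100 = 3.04 / 19.31 * 100 = 15.7%

15.7


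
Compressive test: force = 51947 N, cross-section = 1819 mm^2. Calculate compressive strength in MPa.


CS = 51947 / 1819 = 28.6 MPa

28.6


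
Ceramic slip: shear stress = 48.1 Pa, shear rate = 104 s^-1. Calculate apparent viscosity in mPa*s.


eta = tau/gamma * 1000 = 48.1/104 * 1000 = 462.5 mPa*s

462.5


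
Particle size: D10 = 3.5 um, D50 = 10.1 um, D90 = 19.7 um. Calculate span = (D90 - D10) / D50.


Span = (19.7 - 3.5) / 10.1 = 16.2 / 10.1 = 1.604

1.604


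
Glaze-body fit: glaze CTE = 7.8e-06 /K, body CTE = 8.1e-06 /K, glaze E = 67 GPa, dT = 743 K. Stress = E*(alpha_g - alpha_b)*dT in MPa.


Stress = 67*1000*(7.8e-06 - 8.1e-06)*743 = -14.9 MPa

-14.9


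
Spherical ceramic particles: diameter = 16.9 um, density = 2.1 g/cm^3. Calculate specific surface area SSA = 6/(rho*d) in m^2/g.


SSA = 6 / (2.1 * 16.9) = 0.169 m^2/g

0.169


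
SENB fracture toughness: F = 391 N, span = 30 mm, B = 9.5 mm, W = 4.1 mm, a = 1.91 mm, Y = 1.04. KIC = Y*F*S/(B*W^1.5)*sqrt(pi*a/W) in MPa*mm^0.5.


KIC = 1.04*391*30/(9.5*4.1^1.5)*sqrt(pi*1.91/4.1) = 187.12

187.12


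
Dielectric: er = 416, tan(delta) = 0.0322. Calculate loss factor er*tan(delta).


Loss = 416 * 0.0322 = 13.395

13.395


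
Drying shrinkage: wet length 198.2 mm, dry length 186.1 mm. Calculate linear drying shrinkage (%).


DS = (198.2 - 186.1) / 198.2 * 100 = 6.1%

6.1


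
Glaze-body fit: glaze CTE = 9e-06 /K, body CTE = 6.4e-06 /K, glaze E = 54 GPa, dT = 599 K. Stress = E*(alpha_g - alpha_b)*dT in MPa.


Stress = 54*1000*(9e-06 - 6.4e-06)*599 = 84.1 MPa

84.1


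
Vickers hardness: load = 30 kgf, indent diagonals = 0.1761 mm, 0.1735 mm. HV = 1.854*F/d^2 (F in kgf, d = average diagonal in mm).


d_avg = (0.1761+0.1735)/2 = 0.1748 mm
HV = 1.854*30/0.1748^2 = 1820

1820


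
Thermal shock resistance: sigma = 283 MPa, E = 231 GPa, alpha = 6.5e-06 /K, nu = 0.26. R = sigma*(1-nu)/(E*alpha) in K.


R = 283*(1-0.26)/(231*1000*6.5e-06) = 139 K

139


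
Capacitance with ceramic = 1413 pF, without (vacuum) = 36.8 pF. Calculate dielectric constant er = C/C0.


er = 1413 / 36.8 = 38.4

38.4


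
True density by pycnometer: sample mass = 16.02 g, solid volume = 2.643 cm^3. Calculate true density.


TD = 16.02 / 2.643 = 6.061 g/cm^3

6.061


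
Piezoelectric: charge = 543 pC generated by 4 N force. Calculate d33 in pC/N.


d33 = 543 / 4 = 135.8 pC/N

135.8


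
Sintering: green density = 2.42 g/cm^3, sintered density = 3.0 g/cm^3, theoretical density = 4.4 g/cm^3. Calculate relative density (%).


Relative = 3.0 / 4.4 * 100 = 68.2%

68.2


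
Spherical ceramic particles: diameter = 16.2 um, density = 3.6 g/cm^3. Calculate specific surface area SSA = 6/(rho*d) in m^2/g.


SSA = 6 / (3.6 * 16.2) = 0.103 m^2/g

0.103


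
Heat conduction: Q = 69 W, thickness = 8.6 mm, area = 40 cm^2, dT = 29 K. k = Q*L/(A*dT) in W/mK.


k = 69*8.6/1000/(40/10000*29) = 5.12 W/mK

5.12


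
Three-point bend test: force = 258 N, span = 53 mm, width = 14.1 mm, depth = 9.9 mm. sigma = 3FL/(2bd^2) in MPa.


sigma = 3*258*53/(2*14.1*9.9^2) = 14.8 MPa

14.8


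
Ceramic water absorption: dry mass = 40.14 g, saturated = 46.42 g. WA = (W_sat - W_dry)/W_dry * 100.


WA = (46.42 - 40.14) / 40.14 * 100 = 15.65%

15.65


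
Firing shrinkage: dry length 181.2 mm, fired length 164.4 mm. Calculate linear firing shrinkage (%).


FS = (181.2 - 164.4) / 181.2 * 100 = 9.27%

9.27


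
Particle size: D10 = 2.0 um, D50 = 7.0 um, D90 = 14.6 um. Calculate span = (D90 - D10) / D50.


Span = (14.6 - 2.0) / 7.0 = 12.6 / 7.0 = 1.8

1.8


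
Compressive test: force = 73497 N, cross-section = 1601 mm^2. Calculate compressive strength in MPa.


CS = 73497 / 1601 = 45.9 MPa

45.9


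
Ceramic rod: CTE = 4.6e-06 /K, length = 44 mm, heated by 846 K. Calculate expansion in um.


dL = 4.6e-06 * 44 * 846 * 1000 = 171.23 um

171.23


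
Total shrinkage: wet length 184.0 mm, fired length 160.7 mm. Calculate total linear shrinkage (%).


TS = (184.0 - 160.7) / 184.0 * 100 = 12.66%

12.66


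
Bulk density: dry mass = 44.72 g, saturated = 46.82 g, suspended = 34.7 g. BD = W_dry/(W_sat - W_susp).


BD = 44.72 / (46.82 - 34.7) = 44.72 / 12.12 = 3.69 g/cm^3

3.69


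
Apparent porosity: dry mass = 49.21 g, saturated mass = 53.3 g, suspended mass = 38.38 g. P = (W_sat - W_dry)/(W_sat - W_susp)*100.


P = (53.3 - 49.21) / (53.3 - 38.38) * 100 = 4.09 / 14.92 * 100 = 27.4%

27.4


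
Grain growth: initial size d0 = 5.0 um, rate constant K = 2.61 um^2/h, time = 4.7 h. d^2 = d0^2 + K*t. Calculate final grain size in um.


d^2 = 5.0^2 + 2.61*4.7 = 37.267
d = sqrt(37.267) = 6.1 um

6.1


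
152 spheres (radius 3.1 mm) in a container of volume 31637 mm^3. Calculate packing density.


V_sphere = 4/3*pi*3.1^3 = 124.7882 mm^3
Total V = 152*124.7882 = 18967.8064 mm^3
PD = 18967.8064 / 31637 = 0.6

0.6


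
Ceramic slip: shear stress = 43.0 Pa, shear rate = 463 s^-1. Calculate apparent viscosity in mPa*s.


eta = tau/gamma * 1000 = 43.0/463 * 1000 = 92.9 mPa*s

92.9
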